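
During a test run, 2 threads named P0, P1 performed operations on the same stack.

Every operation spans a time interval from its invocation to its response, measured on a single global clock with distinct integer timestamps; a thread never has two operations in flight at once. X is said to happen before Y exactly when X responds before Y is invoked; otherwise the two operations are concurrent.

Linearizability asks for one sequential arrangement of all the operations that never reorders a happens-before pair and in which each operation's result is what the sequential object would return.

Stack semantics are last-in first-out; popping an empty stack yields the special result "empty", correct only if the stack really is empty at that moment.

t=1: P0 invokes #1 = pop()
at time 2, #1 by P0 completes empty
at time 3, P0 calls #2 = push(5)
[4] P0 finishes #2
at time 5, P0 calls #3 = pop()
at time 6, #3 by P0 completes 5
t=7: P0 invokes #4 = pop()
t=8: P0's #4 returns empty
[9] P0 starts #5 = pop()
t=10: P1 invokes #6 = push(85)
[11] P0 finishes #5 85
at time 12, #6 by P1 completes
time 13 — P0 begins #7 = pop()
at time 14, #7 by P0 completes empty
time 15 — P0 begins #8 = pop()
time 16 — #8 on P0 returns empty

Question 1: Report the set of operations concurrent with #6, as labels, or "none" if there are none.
Answer: #5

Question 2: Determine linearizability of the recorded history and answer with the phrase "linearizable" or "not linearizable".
linearizable

witness order: #1, #2, #3, #4, #6, #5, #7, #8
1. #1 pop() → empty, leaving stack <>
2. #2 push(5), leaving stack <5>
3. #3 pop() → 5, leaving stack <>
4. #4 pop() → empty, leaving stack <>
5. #6 push(85), leaving stack <85>
6. #5 pop() → 85, leaving stack <>
7. #7 pop() → empty, leaving stack <>
8. #8 pop() → empty, leaving stack <>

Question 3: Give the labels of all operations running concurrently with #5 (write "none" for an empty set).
Answer: #6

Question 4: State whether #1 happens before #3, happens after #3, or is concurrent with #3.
Answer: before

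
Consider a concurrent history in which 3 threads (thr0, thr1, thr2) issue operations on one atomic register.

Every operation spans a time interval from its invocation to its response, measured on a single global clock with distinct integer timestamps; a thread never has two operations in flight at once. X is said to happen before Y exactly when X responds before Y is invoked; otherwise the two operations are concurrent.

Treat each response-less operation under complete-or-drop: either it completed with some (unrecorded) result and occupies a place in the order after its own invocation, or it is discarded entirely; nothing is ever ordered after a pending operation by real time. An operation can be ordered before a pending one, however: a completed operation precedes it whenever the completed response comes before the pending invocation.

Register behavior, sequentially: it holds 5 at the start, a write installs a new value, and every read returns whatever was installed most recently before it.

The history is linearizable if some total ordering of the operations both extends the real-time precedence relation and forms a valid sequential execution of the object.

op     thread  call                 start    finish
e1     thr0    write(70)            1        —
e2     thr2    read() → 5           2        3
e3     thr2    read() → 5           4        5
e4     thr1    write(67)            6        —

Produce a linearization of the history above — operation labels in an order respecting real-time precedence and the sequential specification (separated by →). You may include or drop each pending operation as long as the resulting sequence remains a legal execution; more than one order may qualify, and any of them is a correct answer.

step 1: e2 read() → 5 — value 5
step 2: e3 read() → 5 — value 5

e2 → e3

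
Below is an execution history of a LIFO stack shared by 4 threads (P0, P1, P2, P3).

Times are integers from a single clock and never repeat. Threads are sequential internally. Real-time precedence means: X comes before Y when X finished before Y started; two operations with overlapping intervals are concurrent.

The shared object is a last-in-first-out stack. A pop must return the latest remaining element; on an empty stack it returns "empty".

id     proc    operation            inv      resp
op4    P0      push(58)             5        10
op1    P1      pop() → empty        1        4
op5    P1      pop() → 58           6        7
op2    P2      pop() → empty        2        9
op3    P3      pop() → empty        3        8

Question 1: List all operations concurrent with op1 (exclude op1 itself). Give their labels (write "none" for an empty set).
concurrent with op1 ([1,4]): every op whose interval crosses 1..4
op2 [2,9]: concurrent
op3 [3,8]: concurrent
op4 [5,10]: after
op5 [6,7]: after

op2, op3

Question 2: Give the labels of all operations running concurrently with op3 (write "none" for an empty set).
op3 runs from 3 to 8; window-overlapping ops are concurrent
op1 [1,4]: concurrent
op2 [2,9]: concurrent
op4 [5,10]: concurrent
op5 [6,7]: concurrent

op1, op2, op4, op5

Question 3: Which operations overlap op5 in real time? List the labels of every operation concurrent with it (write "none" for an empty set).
op5 spans [6,7]; an op avoiding the whole window 6..7 is ordered, any other is concurrent
op1 [1,4]: before
op2 [2,9]: concurrent
op3 [3,8]: concurrent
op4 [5,10]: concurrent

op2, op3, op4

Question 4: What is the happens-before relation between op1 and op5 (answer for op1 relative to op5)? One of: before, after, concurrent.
op1 spans [1,4], op5 spans [6,7]
resp(op1)=4 < inv(op5)=6

before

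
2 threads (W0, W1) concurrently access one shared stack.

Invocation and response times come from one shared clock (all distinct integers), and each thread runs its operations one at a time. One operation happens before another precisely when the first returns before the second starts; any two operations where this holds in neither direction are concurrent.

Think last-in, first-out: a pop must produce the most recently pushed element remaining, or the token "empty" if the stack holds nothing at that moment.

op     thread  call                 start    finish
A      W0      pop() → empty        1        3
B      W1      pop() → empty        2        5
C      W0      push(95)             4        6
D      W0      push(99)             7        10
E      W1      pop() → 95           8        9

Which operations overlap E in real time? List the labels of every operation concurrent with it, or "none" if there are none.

E runs from 8 to 9; window-overlapping ops are concurrent
A [1,3]: before
B [2,5]: before
C [4,6]: before
D [7,10]: concurrent

D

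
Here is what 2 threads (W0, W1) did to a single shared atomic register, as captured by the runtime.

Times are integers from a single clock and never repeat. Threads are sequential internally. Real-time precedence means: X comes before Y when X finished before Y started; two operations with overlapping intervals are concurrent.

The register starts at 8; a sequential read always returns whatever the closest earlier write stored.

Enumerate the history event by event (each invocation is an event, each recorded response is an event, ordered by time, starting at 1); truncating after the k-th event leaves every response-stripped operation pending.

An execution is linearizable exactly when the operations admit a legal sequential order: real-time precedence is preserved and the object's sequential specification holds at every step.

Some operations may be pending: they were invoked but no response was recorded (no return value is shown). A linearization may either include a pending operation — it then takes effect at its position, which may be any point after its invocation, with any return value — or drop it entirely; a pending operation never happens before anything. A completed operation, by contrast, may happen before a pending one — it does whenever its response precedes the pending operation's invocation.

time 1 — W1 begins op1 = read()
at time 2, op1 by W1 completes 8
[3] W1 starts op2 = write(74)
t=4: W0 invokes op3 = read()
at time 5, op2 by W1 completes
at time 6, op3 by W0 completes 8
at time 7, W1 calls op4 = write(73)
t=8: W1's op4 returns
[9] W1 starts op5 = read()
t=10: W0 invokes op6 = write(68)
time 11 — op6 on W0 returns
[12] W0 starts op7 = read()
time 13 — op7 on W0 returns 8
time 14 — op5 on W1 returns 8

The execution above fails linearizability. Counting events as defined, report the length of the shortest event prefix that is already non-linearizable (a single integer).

events 1..12 are still linearizable — one witness is op1, op3, op2, op4, op5, op6:
1. op1 read() → 8, leaving value 8
2. op3 read() → 8, leaving value 8
3. op2 write(74), leaving value 74
4. op4 write(73), leaving value 73
5. op5 read() (pending, included), leaving value 73
6. op6 write(68), leaving value 68
include event 13 — op7 responding at 13 — and every candidate order breaks
completion choices over the 1 pending operation (op5) were checked; none helps
e.g. op1, op2, op3, op4, op6, op7 (pending dropped): illegal at step 3, since op3 read() → 8 cannot apply there
e.g. op1, op3, op2, op4, op6, op7 (pending dropped): illegal at step 6, since op7 read() → 8 cannot apply there

13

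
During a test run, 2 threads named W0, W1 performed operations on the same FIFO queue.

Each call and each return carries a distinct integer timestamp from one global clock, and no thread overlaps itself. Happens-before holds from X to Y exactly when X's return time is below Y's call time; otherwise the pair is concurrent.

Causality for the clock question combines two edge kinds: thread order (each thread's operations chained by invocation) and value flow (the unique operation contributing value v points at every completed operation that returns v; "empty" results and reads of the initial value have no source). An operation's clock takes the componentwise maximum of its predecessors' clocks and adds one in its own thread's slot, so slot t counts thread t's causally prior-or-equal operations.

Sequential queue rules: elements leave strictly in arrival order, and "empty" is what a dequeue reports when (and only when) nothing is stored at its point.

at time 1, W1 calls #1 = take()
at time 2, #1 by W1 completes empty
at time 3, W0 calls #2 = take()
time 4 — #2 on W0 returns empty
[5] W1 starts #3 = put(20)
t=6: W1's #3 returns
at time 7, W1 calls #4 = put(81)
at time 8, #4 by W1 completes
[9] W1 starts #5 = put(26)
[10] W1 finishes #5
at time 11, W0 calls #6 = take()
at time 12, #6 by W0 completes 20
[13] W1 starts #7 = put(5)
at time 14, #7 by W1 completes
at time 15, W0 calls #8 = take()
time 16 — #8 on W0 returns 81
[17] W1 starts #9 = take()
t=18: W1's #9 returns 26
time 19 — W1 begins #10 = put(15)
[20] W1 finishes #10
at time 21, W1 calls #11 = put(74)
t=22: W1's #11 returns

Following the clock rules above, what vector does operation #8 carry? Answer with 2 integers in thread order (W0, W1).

VC(#1, invoked at 1): no causal predecessors; +1 on W1 → (0, 1)
VC(#2, invoked at 3): no causal predecessors; +1 on W0 → (1, 0)
invoked at 5, #3 merges VC(#1)=(0, 1) and bumps W1's slot → (0, 2)
invoked at 7, #4 merges VC(#3)=(0, 2) and bumps W1's slot → (0, 3)
invoked at 9, #5 merges VC(#4)=(0, 3) and bumps W1's slot → (0, 4)
invoked at 11, #6 merges VC(#2)=(1, 0), VC(#3)=(0, 2) and bumps W0's slot → (2, 2)
invoked at 13, #7 merges VC(#5)=(0, 4) and bumps W1's slot → (0, 5)
invoked at 17, #9 merges VC(#5)=(0, 4), VC(#7)=(0, 5) and bumps W1's slot → (0, 6)
invoked at 15, #8 merges VC(#4)=(0, 3), VC(#6)=(2, 2) and bumps W0's slot → (3, 3)
invoked at 19, #10 merges VC(#9)=(0, 6) and bumps W1's slot → (0, 7)
invoked at 21, #11 merges VC(#10)=(0, 7) and bumps W1's slot → (0, 8)
target: VC(#8) = (3, 3)

(3, 3)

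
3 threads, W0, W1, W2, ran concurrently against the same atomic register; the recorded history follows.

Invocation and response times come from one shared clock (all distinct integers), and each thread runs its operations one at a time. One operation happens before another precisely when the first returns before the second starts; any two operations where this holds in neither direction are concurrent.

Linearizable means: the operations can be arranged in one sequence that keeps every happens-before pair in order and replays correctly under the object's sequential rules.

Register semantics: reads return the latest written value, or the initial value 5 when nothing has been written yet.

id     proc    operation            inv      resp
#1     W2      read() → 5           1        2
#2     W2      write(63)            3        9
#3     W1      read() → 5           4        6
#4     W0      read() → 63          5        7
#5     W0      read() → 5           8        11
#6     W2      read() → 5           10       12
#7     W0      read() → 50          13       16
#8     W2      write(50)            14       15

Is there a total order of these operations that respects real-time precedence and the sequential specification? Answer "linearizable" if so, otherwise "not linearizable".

not linearizable

already the first 11 events (up to #5's response at time 11) admit no linearization; the first 10 still do
5 completed operations, 8 real-time-consistent orders — every atomic register replay fails
no escape via the 1 pending operation (#6): every completion choice fails
for example #1, #2, #3, #4, #5 (pending dropped) fails at step 3: #3 read() → 5 is not legal there
for example #1, #2, #4, #3, #5 (pending dropped) fails at step 4: #3 read() → 5 is not legal there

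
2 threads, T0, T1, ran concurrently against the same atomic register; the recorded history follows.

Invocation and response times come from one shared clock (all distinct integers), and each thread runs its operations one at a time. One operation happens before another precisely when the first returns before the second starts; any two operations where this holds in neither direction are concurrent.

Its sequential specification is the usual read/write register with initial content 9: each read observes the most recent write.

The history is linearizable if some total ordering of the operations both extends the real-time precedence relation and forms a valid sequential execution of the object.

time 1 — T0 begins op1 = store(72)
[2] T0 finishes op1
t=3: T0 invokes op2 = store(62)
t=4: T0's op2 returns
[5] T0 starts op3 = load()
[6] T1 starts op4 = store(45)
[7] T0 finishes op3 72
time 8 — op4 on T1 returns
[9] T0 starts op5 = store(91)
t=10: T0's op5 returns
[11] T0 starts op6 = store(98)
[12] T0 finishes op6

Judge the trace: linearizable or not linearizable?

events 1..6 are fine; event 7 — the response of op3 at time 7 — makes the prefix non-linearizable
exactly one order of the 3 completed ops respects real time; the atomic register replay fails
completion choices over the 1 pending operation (op4) were checked; none helps
for example op1, op2, op3 (pending dropped) fails at step 3: op3 load() → 72 is not legal there

not linearizable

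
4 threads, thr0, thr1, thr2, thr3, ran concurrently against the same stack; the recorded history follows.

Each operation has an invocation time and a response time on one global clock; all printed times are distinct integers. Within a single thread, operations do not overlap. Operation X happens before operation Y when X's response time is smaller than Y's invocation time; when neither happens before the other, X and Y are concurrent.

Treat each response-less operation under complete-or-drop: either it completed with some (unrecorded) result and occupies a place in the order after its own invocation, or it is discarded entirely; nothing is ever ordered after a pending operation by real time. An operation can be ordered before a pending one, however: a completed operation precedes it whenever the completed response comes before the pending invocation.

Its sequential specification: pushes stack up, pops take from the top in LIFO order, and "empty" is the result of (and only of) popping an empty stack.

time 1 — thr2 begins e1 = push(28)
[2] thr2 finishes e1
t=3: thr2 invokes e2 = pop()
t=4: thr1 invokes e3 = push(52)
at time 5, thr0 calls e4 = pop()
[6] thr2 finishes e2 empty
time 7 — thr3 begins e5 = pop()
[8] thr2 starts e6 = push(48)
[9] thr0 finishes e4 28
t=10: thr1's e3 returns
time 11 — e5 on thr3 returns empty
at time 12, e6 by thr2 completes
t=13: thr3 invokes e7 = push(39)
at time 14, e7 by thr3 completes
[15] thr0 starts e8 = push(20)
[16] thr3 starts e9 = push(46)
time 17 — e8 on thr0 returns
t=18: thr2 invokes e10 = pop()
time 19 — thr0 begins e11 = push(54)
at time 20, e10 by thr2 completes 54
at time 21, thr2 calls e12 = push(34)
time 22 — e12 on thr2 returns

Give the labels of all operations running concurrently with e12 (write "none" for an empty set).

e11, e9

e12 spans [21,22]; an op avoiding the whole window 21..22 is ordered, any other is concurrent
e1 [1,2]: before
e2 [3,6]: before
e3 [4,10]: before
e4 [5,9]: before
e5 [7,11]: before
e6 [8,12]: before
e7 [13,14]: before
e8 [15,17]: before
e9 [16,…): concurrent
e10 [18,20]: before
e11 [19,…): concurrent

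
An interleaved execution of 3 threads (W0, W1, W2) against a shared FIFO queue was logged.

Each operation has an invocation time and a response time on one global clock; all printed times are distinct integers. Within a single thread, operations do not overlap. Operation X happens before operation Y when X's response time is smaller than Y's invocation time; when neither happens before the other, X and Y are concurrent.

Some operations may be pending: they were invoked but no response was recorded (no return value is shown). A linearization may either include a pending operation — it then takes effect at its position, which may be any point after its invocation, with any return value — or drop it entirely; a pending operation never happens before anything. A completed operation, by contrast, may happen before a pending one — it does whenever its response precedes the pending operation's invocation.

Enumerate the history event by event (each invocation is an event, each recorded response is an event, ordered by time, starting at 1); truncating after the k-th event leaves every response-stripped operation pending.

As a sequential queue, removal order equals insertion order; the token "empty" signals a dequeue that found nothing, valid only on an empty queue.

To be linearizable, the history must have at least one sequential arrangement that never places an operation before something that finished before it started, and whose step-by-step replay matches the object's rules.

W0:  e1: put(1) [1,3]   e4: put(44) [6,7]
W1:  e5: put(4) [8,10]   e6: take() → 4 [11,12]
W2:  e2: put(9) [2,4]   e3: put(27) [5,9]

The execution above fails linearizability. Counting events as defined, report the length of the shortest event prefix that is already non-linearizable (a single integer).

events 1..11 are linearizable; a witness order is e1, e2, e3, e4, e5:
after step 1 (e1 put(1)): queue <1>
after step 2 (e2 put(9)): queue <1,9>
after step 3 (e3 put(27)): queue <1,9,27>
after step 4 (e4 put(44)): queue <1,9,27,44>
after step 5 (e5 put(4)): queue <1,9,27,44,4>
at event 12 (e6's time-12 response) nothing linearizes any more
sample order e1, e2, e3, e4, e5, e6 stalls at step 6 — e6 take() → 4 has no legal effect
sample order e1, e2, e4, e3, e5, e6 stalls at step 6 — e6 take() → 4 has no legal effect

12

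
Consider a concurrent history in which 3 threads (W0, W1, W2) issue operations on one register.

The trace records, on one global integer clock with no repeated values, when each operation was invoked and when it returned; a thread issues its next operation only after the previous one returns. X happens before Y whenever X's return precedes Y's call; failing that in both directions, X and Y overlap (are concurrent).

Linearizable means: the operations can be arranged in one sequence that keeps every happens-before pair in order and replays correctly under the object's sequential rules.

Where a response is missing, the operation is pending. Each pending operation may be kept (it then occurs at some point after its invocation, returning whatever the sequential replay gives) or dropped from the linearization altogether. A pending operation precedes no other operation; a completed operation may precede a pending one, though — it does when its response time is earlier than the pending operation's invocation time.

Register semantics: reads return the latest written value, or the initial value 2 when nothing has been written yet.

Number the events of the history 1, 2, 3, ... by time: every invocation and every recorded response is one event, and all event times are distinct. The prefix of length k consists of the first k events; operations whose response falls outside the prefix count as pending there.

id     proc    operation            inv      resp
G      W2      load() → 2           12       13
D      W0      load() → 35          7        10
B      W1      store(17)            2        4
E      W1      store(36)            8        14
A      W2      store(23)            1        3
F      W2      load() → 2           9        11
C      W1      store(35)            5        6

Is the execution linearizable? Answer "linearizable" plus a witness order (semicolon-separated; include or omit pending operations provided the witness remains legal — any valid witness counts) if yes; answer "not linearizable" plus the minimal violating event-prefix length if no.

already the first 11 events (up to F's response at time 11) admit no linearization; the first 10 still do
4 orders of the 5 completed register ops respect real time; none is legal
no completion choice of the 1 pending operation (E) rescues it — every subset was tried
e.g. A, B, C, D, F (pending dropped): illegal at step 5, since F load() → 2 cannot apply there
e.g. A, B, C, F, D (pending dropped): illegal at step 4, since F load() → 2 cannot apply there

not linearizable — minimal violating prefix: 11 events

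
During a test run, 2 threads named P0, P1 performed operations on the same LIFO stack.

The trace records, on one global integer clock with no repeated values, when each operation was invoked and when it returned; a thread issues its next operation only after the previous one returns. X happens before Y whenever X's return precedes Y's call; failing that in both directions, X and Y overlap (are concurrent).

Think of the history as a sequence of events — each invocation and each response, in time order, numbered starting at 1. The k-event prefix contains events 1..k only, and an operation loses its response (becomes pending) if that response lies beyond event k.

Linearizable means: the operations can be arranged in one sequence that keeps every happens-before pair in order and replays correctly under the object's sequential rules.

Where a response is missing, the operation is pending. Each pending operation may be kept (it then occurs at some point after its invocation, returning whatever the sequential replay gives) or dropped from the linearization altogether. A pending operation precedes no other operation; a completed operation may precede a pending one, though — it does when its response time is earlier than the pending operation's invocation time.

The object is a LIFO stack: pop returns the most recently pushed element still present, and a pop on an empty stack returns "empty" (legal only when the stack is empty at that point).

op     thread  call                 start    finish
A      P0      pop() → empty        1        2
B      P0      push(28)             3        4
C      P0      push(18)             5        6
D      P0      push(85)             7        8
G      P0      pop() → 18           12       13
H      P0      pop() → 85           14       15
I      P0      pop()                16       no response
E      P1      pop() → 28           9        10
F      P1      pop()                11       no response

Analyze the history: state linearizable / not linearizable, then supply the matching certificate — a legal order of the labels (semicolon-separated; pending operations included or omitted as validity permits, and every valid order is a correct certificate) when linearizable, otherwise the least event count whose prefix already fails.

cut after 9 events: linearizable; cut after 10 events (E responds, time 10): not linearizable
one real-time candidate order over the 5 completed operations — the LIFO stack replay rejects it
one such order, A, B, C, D, E, breaks at step 5 where E pop() → 28 is illegal

not linearizable — minimal violating prefix: 10 events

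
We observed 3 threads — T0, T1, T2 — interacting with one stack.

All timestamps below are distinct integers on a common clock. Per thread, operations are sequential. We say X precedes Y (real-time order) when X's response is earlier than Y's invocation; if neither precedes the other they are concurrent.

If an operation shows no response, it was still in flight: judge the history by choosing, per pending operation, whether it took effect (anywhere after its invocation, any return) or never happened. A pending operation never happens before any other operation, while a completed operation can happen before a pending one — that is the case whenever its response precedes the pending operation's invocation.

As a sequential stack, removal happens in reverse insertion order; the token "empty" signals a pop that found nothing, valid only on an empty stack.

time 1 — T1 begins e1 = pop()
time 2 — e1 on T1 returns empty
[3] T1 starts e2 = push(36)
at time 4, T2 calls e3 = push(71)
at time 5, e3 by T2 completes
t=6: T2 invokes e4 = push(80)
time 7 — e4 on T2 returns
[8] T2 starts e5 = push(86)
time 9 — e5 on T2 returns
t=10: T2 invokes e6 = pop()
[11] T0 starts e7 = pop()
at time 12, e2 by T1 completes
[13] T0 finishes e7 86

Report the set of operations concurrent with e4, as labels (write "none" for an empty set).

concurrent with e4 ([6,7]): every op whose interval crosses 6..7
e1 [1,2]: before
e2 [3,12]: concurrent
e3 [4,5]: before
e5 [8,9]: after
e6 [10,…): after
e7 [11,13]: after

e2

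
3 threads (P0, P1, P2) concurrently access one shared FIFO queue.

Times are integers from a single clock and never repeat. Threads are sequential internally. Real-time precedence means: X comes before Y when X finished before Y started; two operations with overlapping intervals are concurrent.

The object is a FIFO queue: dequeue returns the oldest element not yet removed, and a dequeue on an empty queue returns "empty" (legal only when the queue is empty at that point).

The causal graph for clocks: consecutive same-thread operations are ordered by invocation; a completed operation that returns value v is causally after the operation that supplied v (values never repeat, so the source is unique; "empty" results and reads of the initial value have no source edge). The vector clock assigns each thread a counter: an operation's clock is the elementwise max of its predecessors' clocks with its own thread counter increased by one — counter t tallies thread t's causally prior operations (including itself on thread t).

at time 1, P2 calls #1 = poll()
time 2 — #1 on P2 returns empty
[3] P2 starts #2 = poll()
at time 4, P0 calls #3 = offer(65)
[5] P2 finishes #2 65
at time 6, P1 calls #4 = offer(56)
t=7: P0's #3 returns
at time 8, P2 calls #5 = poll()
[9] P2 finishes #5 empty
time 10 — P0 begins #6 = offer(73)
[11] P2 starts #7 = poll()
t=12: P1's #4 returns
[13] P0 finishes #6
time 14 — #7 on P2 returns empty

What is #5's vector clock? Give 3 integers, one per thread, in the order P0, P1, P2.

(1, 0, 3)

no predecessors for #1 (invoked 1): P2 increments from zero → (0, 0, 1)
no predecessors for #4 (invoked 6): P1 increments from zero → (0, 1, 0)
no predecessors for #3 (invoked 4): P0 increments from zero → (1, 0, 0)
#6 (invocation 10): componentwise max over VC(#3)=(1, 0, 0), +1 at P0, giving (2, 0, 0)
#2 (invocation 3): componentwise max over VC(#1)=(0, 0, 1), VC(#3)=(1, 0, 0), +1 at P2, giving (1, 0, 2)
#5 (invocation 8): componentwise max over VC(#2)=(1, 0, 2), +1 at P2, giving (1, 0, 3)
#7 (invocation 11): componentwise max over VC(#5)=(1, 0, 3), +1 at P2, giving (1, 0, 4)
target: VC(#5) = (1, 0, 3)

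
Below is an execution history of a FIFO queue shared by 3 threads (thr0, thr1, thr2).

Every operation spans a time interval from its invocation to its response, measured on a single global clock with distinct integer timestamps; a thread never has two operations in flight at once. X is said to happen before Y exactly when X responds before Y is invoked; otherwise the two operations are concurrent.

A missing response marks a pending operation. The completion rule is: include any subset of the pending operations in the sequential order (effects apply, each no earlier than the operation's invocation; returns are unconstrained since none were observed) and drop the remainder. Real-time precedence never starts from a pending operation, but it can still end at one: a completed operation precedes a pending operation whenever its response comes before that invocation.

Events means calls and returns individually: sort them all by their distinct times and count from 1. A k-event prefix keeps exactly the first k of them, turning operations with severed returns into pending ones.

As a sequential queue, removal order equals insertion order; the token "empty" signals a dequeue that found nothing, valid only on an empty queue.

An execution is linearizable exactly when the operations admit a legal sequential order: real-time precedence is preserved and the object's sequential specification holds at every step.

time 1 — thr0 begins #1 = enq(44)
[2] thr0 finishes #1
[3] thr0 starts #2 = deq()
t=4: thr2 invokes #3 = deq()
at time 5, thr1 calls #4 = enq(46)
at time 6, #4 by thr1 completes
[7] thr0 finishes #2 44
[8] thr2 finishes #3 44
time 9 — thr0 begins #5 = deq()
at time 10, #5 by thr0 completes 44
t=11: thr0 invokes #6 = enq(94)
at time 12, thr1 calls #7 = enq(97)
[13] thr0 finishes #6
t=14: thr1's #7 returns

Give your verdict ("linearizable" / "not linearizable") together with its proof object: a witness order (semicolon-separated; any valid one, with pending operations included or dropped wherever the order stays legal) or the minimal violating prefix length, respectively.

the violation lands at event 8, #3's response at time 8: events 1..7 linearize, events 1..8 do not
the 4 completed operations admit 6 real-time orders; each fails the FIFO queue replay
take #1, #2, #3, #4: step 3 already fails, because #3 deq() → 44 cannot occur there
take #1, #2, #4, #3: step 4 already fails, because #3 deq() → 44 cannot occur there

not linearizable — minimal violating prefix: 8 events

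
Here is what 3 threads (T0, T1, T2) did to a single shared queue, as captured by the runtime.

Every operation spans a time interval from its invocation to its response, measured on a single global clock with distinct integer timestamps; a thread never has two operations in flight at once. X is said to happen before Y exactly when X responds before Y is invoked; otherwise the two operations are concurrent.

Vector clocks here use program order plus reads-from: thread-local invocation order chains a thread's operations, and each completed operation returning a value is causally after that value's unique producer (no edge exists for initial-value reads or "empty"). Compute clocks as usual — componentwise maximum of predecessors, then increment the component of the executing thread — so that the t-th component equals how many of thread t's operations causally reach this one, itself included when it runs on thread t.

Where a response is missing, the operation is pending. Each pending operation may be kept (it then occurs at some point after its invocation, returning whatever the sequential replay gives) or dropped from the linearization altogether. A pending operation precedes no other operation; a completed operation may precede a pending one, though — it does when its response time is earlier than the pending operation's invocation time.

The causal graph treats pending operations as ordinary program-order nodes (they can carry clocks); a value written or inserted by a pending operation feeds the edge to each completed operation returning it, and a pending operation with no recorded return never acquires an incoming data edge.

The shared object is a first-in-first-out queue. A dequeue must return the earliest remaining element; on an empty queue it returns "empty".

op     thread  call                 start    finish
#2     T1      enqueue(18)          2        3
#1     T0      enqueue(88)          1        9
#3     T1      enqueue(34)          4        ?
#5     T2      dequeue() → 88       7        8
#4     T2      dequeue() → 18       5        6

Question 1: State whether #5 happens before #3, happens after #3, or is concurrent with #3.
concurrent

#5 spans [7,8], #3 spans [4,…)
the intervals overlap in both directions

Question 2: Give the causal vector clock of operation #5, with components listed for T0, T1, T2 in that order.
(1, 1, 2)

#2, invoked 2, has no incoming edges; only T1's bump applies → (0, 1, 0)
#1, invoked 1, has no incoming edges; only T0's bump applies → (1, 0, 0)
VC(#4, invoked at 5): max of VC(#2)=(0, 1, 0), then +1 on thread T2 → (0, 1, 1)
VC(#3, invoked at 4): max of VC(#2)=(0, 1, 0), then +1 on thread T1 → (0, 2, 0)
VC(#5, invoked at 7): max of VC(#1)=(1, 0, 0), VC(#4)=(0, 1, 1), then +1 on thread T2 → (1, 1, 2)
target: VC(#5) = (1, 1, 2)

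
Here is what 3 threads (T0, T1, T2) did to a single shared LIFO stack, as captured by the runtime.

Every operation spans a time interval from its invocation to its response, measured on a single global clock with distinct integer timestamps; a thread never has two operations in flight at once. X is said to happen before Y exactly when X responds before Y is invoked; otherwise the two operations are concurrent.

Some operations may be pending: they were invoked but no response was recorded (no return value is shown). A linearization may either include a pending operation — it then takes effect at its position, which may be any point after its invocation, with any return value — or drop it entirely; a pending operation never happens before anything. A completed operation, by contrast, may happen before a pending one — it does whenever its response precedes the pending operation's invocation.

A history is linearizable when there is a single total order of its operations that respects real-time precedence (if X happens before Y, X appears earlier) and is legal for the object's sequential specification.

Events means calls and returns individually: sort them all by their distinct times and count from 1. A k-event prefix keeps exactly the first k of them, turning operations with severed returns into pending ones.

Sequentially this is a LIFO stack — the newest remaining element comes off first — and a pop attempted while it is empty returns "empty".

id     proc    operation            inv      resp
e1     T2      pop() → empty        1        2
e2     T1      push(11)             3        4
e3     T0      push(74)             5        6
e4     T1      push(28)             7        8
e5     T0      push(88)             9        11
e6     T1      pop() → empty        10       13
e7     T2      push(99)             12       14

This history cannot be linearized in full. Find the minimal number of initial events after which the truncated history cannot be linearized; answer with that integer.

events 1..12 are linearizable; a witness order is e1, e2, e3, e4, e5:
after step 1 (e1 pop() → empty): stack <>
after step 2 (e2 push(11)): stack <11>
after step 3 (e3 push(74)): stack <11,74>
after step 4 (e4 push(28)): stack <11,74,28>
after step 5 (e5 push(88)): stack <11,74,28,88>
adding event 13 (e6 responds at 13) leaves no legal real-time order
including or dropping the 1 pending operation (e7) in any combination fails
e.g. e1, e2, e3, e4, e5, e6 (pending dropped): illegal at step 6, since e6 pop() → empty cannot apply there
e.g. e1, e2, e3, e4, e6, e5 (pending dropped): illegal at step 5, since e6 pop() → empty cannot apply there

13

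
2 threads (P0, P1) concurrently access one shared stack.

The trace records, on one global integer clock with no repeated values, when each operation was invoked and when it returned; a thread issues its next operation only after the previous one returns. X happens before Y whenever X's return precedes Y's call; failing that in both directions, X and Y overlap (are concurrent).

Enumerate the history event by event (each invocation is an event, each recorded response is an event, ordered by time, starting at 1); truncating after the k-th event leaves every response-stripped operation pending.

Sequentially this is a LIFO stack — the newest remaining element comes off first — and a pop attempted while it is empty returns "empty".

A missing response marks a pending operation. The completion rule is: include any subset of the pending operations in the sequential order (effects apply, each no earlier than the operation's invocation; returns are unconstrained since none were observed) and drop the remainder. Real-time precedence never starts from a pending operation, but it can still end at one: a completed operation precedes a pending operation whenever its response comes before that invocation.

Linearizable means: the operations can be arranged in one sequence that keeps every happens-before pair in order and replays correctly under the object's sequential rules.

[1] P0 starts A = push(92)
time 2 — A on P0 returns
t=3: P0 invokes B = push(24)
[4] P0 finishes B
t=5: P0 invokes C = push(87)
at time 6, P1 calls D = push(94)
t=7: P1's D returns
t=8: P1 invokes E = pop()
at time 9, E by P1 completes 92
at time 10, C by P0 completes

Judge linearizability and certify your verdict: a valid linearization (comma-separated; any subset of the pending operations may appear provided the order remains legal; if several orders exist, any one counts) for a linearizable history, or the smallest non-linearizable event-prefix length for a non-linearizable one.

already the first 9 events (up to E's response at time 9) admit no linearization; the first 8 still do
the sole real-time-consistent order of 4 completed operations fails the stack replay
including or dropping the 1 pending operation (C) in any combination fails
sample order A, B, D, E (pending dropped) stalls at step 4 — E pop() → 92 has no legal effect

not linearizable — minimal violating prefix: 9 events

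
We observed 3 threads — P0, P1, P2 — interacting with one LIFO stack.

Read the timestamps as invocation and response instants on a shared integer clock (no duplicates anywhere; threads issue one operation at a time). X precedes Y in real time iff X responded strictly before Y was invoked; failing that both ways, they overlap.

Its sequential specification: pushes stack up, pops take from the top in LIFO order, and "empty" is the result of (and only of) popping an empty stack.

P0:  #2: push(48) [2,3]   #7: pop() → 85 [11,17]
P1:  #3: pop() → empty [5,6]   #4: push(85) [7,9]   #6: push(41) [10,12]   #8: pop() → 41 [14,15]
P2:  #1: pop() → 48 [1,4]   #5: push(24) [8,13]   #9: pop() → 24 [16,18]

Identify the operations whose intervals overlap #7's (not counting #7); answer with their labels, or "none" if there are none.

#5, #6, #8, #9

concurrent with #7 ([11,17]): every op whose interval crosses 11..17
#1 [1,4]: before
#2 [2,3]: before
#3 [5,6]: before
#4 [7,9]: before
#5 [8,13]: concurrent
#6 [10,12]: concurrent
#8 [14,15]: concurrent
#9 [16,18]: concurrent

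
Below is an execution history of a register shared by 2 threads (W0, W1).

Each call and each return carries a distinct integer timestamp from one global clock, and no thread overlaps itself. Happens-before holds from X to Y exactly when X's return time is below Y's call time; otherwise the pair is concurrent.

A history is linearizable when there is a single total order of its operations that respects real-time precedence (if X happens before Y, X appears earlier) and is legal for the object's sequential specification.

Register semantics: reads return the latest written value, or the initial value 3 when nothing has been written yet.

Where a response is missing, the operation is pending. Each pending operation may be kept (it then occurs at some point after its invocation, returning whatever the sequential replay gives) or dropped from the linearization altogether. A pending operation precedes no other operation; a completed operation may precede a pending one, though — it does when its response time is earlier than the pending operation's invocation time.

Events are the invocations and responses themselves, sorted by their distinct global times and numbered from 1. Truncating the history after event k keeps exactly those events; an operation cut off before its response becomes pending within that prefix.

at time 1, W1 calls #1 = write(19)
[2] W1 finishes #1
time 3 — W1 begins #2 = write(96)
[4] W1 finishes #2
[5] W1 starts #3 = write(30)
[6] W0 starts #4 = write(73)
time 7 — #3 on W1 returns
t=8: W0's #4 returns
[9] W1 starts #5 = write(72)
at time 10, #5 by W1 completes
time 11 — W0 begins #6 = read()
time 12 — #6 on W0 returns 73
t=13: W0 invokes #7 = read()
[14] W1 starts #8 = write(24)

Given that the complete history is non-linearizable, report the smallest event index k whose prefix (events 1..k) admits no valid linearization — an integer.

12

events 1..11 are still linearizable — one witness is #1, #2, #3, #4, #5:
after step 1 (#1 write(19)): value 19
after step 2 (#2 write(96)): value 96
after step 3 (#3 write(30)): value 30
after step 4 (#4 write(73)): value 73
after step 5 (#5 write(72)): value 72
with event 12 included (#6 responding at time 12), all real-time-consistent orders fail
take #1, #2, #3, #4, #5, #6: step 6 already fails, because #6 read() → 73 cannot occur there
take #1, #2, #4, #3, #5, #6: step 6 already fails, because #6 read() → 73 cannot occur there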